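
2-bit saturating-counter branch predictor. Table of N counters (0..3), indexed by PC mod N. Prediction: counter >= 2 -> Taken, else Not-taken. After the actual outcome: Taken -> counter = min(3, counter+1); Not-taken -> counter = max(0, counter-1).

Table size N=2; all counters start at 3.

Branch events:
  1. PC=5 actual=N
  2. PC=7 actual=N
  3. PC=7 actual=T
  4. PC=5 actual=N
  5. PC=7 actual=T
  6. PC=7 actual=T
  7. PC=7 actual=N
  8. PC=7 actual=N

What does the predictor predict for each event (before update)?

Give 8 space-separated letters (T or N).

Answer: T T N T N T T T

Derivation:
Ev 1: PC=5 idx=1 pred=T actual=N -> ctr[1]=2
Ev 2: PC=7 idx=1 pred=T actual=N -> ctr[1]=1
Ev 3: PC=7 idx=1 pred=N actual=T -> ctr[1]=2
Ev 4: PC=5 idx=1 pred=T actual=N -> ctr[1]=1
Ev 5: PC=7 idx=1 pred=N actual=T -> ctr[1]=2
Ev 6: PC=7 idx=1 pred=T actual=T -> ctr[1]=3
Ev 7: PC=7 idx=1 pred=T actual=N -> ctr[1]=2
Ev 8: PC=7 idx=1 pred=T actual=N -> ctr[1]=1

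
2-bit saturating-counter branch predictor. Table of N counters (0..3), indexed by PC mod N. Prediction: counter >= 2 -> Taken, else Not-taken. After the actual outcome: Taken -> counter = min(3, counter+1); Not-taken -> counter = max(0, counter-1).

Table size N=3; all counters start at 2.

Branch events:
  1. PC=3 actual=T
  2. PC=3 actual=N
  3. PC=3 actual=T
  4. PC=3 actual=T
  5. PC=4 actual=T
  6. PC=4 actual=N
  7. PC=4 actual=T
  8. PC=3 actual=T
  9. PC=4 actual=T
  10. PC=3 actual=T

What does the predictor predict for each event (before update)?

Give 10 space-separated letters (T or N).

Answer: T T T T T T T T T T

Derivation:
Ev 1: PC=3 idx=0 pred=T actual=T -> ctr[0]=3
Ev 2: PC=3 idx=0 pred=T actual=N -> ctr[0]=2
Ev 3: PC=3 idx=0 pred=T actual=T -> ctr[0]=3
Ev 4: PC=3 idx=0 pred=T actual=T -> ctr[0]=3
Ev 5: PC=4 idx=1 pred=T actual=T -> ctr[1]=3
Ev 6: PC=4 idx=1 pred=T actual=N -> ctr[1]=2
Ev 7: PC=4 idx=1 pred=T actual=T -> ctr[1]=3
Ev 8: PC=3 idx=0 pred=T actual=T -> ctr[0]=3
Ev 9: PC=4 idx=1 pred=T actual=T -> ctr[1]=3
Ev 10: PC=3 idx=0 pred=T actual=T -> ctr[0]=3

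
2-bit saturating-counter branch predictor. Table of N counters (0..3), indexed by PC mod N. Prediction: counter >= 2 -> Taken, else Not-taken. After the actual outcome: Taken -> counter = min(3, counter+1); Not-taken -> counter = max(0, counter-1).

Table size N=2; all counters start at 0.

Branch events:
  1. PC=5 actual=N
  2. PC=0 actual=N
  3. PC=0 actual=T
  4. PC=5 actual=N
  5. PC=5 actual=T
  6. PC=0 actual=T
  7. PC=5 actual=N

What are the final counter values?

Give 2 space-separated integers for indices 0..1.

Ev 1: PC=5 idx=1 pred=N actual=N -> ctr[1]=0
Ev 2: PC=0 idx=0 pred=N actual=N -> ctr[0]=0
Ev 3: PC=0 idx=0 pred=N actual=T -> ctr[0]=1
Ev 4: PC=5 idx=1 pred=N actual=N -> ctr[1]=0
Ev 5: PC=5 idx=1 pred=N actual=T -> ctr[1]=1
Ev 6: PC=0 idx=0 pred=N actual=T -> ctr[0]=2
Ev 7: PC=5 idx=1 pred=N actual=N -> ctr[1]=0

Answer: 2 0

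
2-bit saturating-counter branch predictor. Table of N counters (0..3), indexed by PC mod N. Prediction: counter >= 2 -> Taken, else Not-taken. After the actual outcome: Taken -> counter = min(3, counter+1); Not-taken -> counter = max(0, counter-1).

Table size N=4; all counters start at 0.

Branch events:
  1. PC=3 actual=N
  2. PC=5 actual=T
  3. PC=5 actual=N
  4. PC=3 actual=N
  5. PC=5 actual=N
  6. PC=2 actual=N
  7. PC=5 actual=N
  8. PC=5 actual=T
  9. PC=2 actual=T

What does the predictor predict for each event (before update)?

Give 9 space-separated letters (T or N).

Ev 1: PC=3 idx=3 pred=N actual=N -> ctr[3]=0
Ev 2: PC=5 idx=1 pred=N actual=T -> ctr[1]=1
Ev 3: PC=5 idx=1 pred=N actual=N -> ctr[1]=0
Ev 4: PC=3 idx=3 pred=N actual=N -> ctr[3]=0
Ev 5: PC=5 idx=1 pred=N actual=N -> ctr[1]=0
Ev 6: PC=2 idx=2 pred=N actual=N -> ctr[2]=0
Ev 7: PC=5 idx=1 pred=N actual=N -> ctr[1]=0
Ev 8: PC=5 idx=1 pred=N actual=T -> ctr[1]=1
Ev 9: PC=2 idx=2 pred=N actual=T -> ctr[2]=1

Answer: N N N N N N N N N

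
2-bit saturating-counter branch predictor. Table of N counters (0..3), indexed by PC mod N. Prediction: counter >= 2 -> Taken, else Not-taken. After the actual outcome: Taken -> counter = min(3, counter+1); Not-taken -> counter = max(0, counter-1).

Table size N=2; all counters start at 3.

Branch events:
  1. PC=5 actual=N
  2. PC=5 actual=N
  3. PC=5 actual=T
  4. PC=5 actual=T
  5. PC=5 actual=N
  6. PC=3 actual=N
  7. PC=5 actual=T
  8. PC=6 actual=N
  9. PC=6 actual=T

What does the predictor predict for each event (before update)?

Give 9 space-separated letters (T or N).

Answer: T T N T T T N T T

Derivation:
Ev 1: PC=5 idx=1 pred=T actual=N -> ctr[1]=2
Ev 2: PC=5 idx=1 pred=T actual=N -> ctr[1]=1
Ev 3: PC=5 idx=1 pred=N actual=T -> ctr[1]=2
Ev 4: PC=5 idx=1 pred=T actual=T -> ctr[1]=3
Ev 5: PC=5 idx=1 pred=T actual=N -> ctr[1]=2
Ev 6: PC=3 idx=1 pred=T actual=N -> ctr[1]=1
Ev 7: PC=5 idx=1 pred=N actual=T -> ctr[1]=2
Ev 8: PC=6 idx=0 pred=T actual=N -> ctr[0]=2
Ev 9: PC=6 idx=0 pred=T actual=T -> ctr[0]=3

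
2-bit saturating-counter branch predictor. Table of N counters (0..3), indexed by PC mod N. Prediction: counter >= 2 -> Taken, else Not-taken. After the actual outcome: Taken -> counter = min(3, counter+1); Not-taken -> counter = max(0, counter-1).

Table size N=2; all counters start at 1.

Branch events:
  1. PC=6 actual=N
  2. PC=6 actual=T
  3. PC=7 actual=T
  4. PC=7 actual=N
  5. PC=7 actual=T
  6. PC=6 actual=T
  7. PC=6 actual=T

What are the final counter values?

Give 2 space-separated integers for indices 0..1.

Answer: 3 2

Derivation:
Ev 1: PC=6 idx=0 pred=N actual=N -> ctr[0]=0
Ev 2: PC=6 idx=0 pred=N actual=T -> ctr[0]=1
Ev 3: PC=7 idx=1 pred=N actual=T -> ctr[1]=2
Ev 4: PC=7 idx=1 pred=T actual=N -> ctr[1]=1
Ev 5: PC=7 idx=1 pred=N actual=T -> ctr[1]=2
Ev 6: PC=6 idx=0 pred=N actual=T -> ctr[0]=2
Ev 7: PC=6 idx=0 pred=T actual=T -> ctr[0]=3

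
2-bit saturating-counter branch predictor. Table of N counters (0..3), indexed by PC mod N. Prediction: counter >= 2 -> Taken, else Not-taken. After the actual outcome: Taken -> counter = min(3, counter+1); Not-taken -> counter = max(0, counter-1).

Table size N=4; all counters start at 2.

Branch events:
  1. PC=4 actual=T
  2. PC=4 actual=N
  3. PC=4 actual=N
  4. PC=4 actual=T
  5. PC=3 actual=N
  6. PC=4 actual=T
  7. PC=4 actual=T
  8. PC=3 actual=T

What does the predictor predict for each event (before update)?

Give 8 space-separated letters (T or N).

Answer: T T T N T T T N

Derivation:
Ev 1: PC=4 idx=0 pred=T actual=T -> ctr[0]=3
Ev 2: PC=4 idx=0 pred=T actual=N -> ctr[0]=2
Ev 3: PC=4 idx=0 pred=T actual=N -> ctr[0]=1
Ev 4: PC=4 idx=0 pred=N actual=T -> ctr[0]=2
Ev 5: PC=3 idx=3 pred=T actual=N -> ctr[3]=1
Ev 6: PC=4 idx=0 pred=T actual=T -> ctr[0]=3
Ev 7: PC=4 idx=0 pred=T actual=T -> ctr[0]=3
Ev 8: PC=3 idx=3 pred=N actual=T -> ctr[3]=2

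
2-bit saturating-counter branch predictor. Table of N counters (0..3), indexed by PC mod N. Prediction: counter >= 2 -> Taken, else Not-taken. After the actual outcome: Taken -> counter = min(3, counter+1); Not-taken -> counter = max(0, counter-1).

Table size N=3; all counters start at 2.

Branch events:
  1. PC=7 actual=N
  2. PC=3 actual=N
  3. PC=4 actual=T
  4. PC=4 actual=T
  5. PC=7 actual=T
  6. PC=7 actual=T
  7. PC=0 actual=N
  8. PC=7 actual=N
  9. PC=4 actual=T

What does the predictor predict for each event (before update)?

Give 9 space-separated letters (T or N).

Answer: T T N T T T N T T

Derivation:
Ev 1: PC=7 idx=1 pred=T actual=N -> ctr[1]=1
Ev 2: PC=3 idx=0 pred=T actual=N -> ctr[0]=1
Ev 3: PC=4 idx=1 pred=N actual=T -> ctr[1]=2
Ev 4: PC=4 idx=1 pred=T actual=T -> ctr[1]=3
Ev 5: PC=7 idx=1 pred=T actual=T -> ctr[1]=3
Ev 6: PC=7 idx=1 pred=T actual=T -> ctr[1]=3
Ev 7: PC=0 idx=0 pred=N actual=N -> ctr[0]=0
Ev 8: PC=7 idx=1 pred=T actual=N -> ctr[1]=2
Ev 9: PC=4 idx=1 pred=T actual=T -> ctr[1]=3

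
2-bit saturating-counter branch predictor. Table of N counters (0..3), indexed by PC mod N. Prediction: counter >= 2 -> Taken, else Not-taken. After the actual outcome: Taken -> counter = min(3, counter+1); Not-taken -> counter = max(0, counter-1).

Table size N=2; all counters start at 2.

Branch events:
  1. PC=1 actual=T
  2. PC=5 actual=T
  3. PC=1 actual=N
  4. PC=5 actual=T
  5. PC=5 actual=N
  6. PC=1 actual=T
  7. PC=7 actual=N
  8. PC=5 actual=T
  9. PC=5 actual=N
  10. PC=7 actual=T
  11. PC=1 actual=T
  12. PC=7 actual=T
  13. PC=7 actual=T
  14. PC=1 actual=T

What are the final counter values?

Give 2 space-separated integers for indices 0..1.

Answer: 2 3

Derivation:
Ev 1: PC=1 idx=1 pred=T actual=T -> ctr[1]=3
Ev 2: PC=5 idx=1 pred=T actual=T -> ctr[1]=3
Ev 3: PC=1 idx=1 pred=T actual=N -> ctr[1]=2
Ev 4: PC=5 idx=1 pred=T actual=T -> ctr[1]=3
Ev 5: PC=5 idx=1 pred=T actual=N -> ctr[1]=2
Ev 6: PC=1 idx=1 pred=T actual=T -> ctr[1]=3
Ev 7: PC=7 idx=1 pred=T actual=N -> ctr[1]=2
Ev 8: PC=5 idx=1 pred=T actual=T -> ctr[1]=3
Ev 9: PC=5 idx=1 pred=T actual=N -> ctr[1]=2
Ev 10: PC=7 idx=1 pred=T actual=T -> ctr[1]=3
Ev 11: PC=1 idx=1 pred=T actual=T -> ctr[1]=3
Ev 12: PC=7 idx=1 pred=T actual=T -> ctr[1]=3
Ev 13: PC=7 idx=1 pred=T actual=T -> ctr[1]=3
Ev 14: PC=1 idx=1 pred=T actual=T -> ctr[1]=3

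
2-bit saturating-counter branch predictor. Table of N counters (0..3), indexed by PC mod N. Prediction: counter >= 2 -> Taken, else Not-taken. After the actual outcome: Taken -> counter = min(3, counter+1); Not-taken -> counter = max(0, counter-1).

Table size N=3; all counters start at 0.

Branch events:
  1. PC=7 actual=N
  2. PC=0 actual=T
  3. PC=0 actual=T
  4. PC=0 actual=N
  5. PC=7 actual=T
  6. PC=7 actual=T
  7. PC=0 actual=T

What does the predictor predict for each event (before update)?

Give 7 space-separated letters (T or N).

Answer: N N N T N N N

Derivation:
Ev 1: PC=7 idx=1 pred=N actual=N -> ctr[1]=0
Ev 2: PC=0 idx=0 pred=N actual=T -> ctr[0]=1
Ev 3: PC=0 idx=0 pred=N actual=T -> ctr[0]=2
Ev 4: PC=0 idx=0 pred=T actual=N -> ctr[0]=1
Ev 5: PC=7 idx=1 pred=N actual=T -> ctr[1]=1
Ev 6: PC=7 idx=1 pred=N actual=T -> ctr[1]=2
Ev 7: PC=0 idx=0 pred=N actual=T -> ctr[0]=2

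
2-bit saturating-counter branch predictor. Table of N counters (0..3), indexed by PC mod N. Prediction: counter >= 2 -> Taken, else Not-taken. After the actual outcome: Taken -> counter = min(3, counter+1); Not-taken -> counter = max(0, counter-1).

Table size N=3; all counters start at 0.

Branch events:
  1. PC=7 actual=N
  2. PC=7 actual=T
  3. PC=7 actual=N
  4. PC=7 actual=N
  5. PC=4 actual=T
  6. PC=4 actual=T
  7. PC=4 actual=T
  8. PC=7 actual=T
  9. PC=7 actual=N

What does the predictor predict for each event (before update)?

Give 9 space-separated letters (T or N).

Answer: N N N N N N T T T

Derivation:
Ev 1: PC=7 idx=1 pred=N actual=N -> ctr[1]=0
Ev 2: PC=7 idx=1 pred=N actual=T -> ctr[1]=1
Ev 3: PC=7 idx=1 pred=N actual=N -> ctr[1]=0
Ev 4: PC=7 idx=1 pred=N actual=N -> ctr[1]=0
Ev 5: PC=4 idx=1 pred=N actual=T -> ctr[1]=1
Ev 6: PC=4 idx=1 pred=N actual=T -> ctr[1]=2
Ev 7: PC=4 idx=1 pred=T actual=T -> ctr[1]=3
Ev 8: PC=7 idx=1 pred=T actual=T -> ctr[1]=3
Ev 9: PC=7 idx=1 pred=T actual=N -> ctr[1]=2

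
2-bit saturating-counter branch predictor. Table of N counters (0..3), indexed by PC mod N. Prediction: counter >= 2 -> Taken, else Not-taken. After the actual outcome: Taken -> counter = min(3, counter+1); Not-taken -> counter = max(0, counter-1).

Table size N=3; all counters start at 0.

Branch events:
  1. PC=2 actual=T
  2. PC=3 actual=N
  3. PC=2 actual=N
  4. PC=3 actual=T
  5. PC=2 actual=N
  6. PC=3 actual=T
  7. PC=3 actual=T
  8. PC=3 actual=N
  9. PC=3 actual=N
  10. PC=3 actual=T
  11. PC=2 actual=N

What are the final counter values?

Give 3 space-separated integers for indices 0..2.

Answer: 2 0 0

Derivation:
Ev 1: PC=2 idx=2 pred=N actual=T -> ctr[2]=1
Ev 2: PC=3 idx=0 pred=N actual=N -> ctr[0]=0
Ev 3: PC=2 idx=2 pred=N actual=N -> ctr[2]=0
Ev 4: PC=3 idx=0 pred=N actual=T -> ctr[0]=1
Ev 5: PC=2 idx=2 pred=N actual=N -> ctr[2]=0
Ev 6: PC=3 idx=0 pred=N actual=T -> ctr[0]=2
Ev 7: PC=3 idx=0 pred=T actual=T -> ctr[0]=3
Ev 8: PC=3 idx=0 pred=T actual=N -> ctr[0]=2
Ev 9: PC=3 idx=0 pred=T actual=N -> ctr[0]=1
Ev 10: PC=3 idx=0 pred=N actual=T -> ctr[0]=2
Ev 11: PC=2 idx=2 pred=N actual=N -> ctr[2]=0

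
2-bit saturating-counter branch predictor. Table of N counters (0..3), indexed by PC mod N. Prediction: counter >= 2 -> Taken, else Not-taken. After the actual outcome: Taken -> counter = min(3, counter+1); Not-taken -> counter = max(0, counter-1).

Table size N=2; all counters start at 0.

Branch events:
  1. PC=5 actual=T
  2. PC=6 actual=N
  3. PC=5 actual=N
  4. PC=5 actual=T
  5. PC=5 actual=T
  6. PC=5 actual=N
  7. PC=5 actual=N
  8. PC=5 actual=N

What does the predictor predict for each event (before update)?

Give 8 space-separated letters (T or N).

Ev 1: PC=5 idx=1 pred=N actual=T -> ctr[1]=1
Ev 2: PC=6 idx=0 pred=N actual=N -> ctr[0]=0
Ev 3: PC=5 idx=1 pred=N actual=N -> ctr[1]=0
Ev 4: PC=5 idx=1 pred=N actual=T -> ctr[1]=1
Ev 5: PC=5 idx=1 pred=N actual=T -> ctr[1]=2
Ev 6: PC=5 idx=1 pred=T actual=N -> ctr[1]=1
Ev 7: PC=5 idx=1 pred=N actual=N -> ctr[1]=0
Ev 8: PC=5 idx=1 pred=N actual=N -> ctr[1]=0

Answer: N N N N N T N N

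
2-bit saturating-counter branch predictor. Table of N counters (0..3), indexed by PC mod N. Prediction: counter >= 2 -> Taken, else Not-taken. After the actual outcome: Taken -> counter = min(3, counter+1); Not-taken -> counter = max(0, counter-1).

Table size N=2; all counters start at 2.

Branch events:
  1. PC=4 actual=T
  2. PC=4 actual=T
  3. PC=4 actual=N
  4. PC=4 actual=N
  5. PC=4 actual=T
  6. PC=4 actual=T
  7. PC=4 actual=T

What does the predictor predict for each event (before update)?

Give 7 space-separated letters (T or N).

Answer: T T T T N T T

Derivation:
Ev 1: PC=4 idx=0 pred=T actual=T -> ctr[0]=3
Ev 2: PC=4 idx=0 pred=T actual=T -> ctr[0]=3
Ev 3: PC=4 idx=0 pred=T actual=N -> ctr[0]=2
Ev 4: PC=4 idx=0 pred=T actual=N -> ctr[0]=1
Ev 5: PC=4 idx=0 pred=N actual=T -> ctr[0]=2
Ev 6: PC=4 idx=0 pred=T actual=T -> ctr[0]=3
Ev 7: PC=4 idx=0 pred=T actual=T -> ctr[0]=3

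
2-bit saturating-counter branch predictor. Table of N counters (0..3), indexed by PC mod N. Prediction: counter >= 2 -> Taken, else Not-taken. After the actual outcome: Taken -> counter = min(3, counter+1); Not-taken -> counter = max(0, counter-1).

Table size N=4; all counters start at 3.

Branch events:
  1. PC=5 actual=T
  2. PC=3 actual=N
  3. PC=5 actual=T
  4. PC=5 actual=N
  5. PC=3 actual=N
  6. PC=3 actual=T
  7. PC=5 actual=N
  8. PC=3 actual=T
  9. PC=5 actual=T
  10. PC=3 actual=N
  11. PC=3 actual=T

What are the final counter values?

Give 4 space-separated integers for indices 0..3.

Answer: 3 2 3 3

Derivation:
Ev 1: PC=5 idx=1 pred=T actual=T -> ctr[1]=3
Ev 2: PC=3 idx=3 pred=T actual=N -> ctr[3]=2
Ev 3: PC=5 idx=1 pred=T actual=T -> ctr[1]=3
Ev 4: PC=5 idx=1 pred=T actual=N -> ctr[1]=2
Ev 5: PC=3 idx=3 pred=T actual=N -> ctr[3]=1
Ev 6: PC=3 idx=3 pred=N actual=T -> ctr[3]=2
Ev 7: PC=5 idx=1 pred=T actual=N -> ctr[1]=1
Ev 8: PC=3 idx=3 pred=T actual=T -> ctr[3]=3
Ev 9: PC=5 idx=1 pred=N actual=T -> ctr[1]=2
Ev 10: PC=3 idx=3 pred=T actual=N -> ctr[3]=2
Ev 11: PC=3 idx=3 pred=T actual=T -> ctr[3]=3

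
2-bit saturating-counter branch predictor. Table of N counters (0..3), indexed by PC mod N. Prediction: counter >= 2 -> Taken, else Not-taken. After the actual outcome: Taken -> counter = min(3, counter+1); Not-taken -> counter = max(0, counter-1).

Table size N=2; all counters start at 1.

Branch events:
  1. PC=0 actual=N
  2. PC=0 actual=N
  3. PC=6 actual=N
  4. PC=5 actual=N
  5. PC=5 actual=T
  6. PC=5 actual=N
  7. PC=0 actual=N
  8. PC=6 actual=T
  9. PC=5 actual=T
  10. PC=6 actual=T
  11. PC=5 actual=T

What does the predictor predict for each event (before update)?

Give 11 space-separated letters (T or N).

Answer: N N N N N N N N N N N

Derivation:
Ev 1: PC=0 idx=0 pred=N actual=N -> ctr[0]=0
Ev 2: PC=0 idx=0 pred=N actual=N -> ctr[0]=0
Ev 3: PC=6 idx=0 pred=N actual=N -> ctr[0]=0
Ev 4: PC=5 idx=1 pred=N actual=N -> ctr[1]=0
Ev 5: PC=5 idx=1 pred=N actual=T -> ctr[1]=1
Ev 6: PC=5 idx=1 pred=N actual=N -> ctr[1]=0
Ev 7: PC=0 idx=0 pred=N actual=N -> ctr[0]=0
Ev 8: PC=6 idx=0 pred=N actual=T -> ctr[0]=1
Ev 9: PC=5 idx=1 pred=N actual=T -> ctr[1]=1
Ev 10: PC=6 idx=0 pred=N actual=T -> ctr[0]=2
Ev 11: PC=5 idx=1 pred=N actual=T -> ctr[1]=2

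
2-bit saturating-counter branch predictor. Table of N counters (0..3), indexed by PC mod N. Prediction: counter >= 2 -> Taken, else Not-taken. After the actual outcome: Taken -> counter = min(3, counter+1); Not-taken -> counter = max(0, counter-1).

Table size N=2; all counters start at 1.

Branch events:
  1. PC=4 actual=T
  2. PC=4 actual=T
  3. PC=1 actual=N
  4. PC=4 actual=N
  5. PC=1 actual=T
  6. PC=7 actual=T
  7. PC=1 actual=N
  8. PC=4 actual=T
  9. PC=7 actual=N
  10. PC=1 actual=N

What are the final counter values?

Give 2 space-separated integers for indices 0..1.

Ev 1: PC=4 idx=0 pred=N actual=T -> ctr[0]=2
Ev 2: PC=4 idx=0 pred=T actual=T -> ctr[0]=3
Ev 3: PC=1 idx=1 pred=N actual=N -> ctr[1]=0
Ev 4: PC=4 idx=0 pred=T actual=N -> ctr[0]=2
Ev 5: PC=1 idx=1 pred=N actual=T -> ctr[1]=1
Ev 6: PC=7 idx=1 pred=N actual=T -> ctr[1]=2
Ev 7: PC=1 idx=1 pred=T actual=N -> ctr[1]=1
Ev 8: PC=4 idx=0 pred=T actual=T -> ctr[0]=3
Ev 9: PC=7 idx=1 pred=N actual=N -> ctr[1]=0
Ev 10: PC=1 idx=1 pred=N actual=N -> ctr[1]=0

Answer: 3 0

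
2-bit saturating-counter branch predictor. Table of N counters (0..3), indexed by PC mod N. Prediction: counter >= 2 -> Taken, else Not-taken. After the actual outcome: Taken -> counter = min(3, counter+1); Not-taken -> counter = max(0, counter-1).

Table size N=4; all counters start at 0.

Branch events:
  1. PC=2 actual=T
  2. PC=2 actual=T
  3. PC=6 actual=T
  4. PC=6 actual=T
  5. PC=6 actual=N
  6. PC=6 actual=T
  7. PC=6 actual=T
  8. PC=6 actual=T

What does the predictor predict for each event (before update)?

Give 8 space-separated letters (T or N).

Ev 1: PC=2 idx=2 pred=N actual=T -> ctr[2]=1
Ev 2: PC=2 idx=2 pred=N actual=T -> ctr[2]=2
Ev 3: PC=6 idx=2 pred=T actual=T -> ctr[2]=3
Ev 4: PC=6 idx=2 pred=T actual=T -> ctr[2]=3
Ev 5: PC=6 idx=2 pred=T actual=N -> ctr[2]=2
Ev 6: PC=6 idx=2 pred=T actual=T -> ctr[2]=3
Ev 7: PC=6 idx=2 pred=T actual=T -> ctr[2]=3
Ev 8: PC=6 idx=2 pred=T actual=T -> ctr[2]=3

Answer: N N T T T T T T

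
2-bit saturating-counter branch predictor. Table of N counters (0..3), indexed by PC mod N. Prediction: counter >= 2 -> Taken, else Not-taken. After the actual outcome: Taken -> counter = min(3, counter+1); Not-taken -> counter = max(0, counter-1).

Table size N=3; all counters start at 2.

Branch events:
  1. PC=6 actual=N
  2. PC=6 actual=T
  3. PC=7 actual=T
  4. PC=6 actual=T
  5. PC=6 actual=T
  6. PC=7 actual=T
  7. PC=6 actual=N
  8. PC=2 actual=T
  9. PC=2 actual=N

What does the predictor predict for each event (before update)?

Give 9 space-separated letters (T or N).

Answer: T N T T T T T T T

Derivation:
Ev 1: PC=6 idx=0 pred=T actual=N -> ctr[0]=1
Ev 2: PC=6 idx=0 pred=N actual=T -> ctr[0]=2
Ev 3: PC=7 idx=1 pred=T actual=T -> ctr[1]=3
Ev 4: PC=6 idx=0 pred=T actual=T -> ctr[0]=3
Ev 5: PC=6 idx=0 pred=T actual=T -> ctr[0]=3
Ev 6: PC=7 idx=1 pred=T actual=T -> ctr[1]=3
Ev 7: PC=6 idx=0 pred=T actual=N -> ctr[0]=2
Ev 8: PC=2 idx=2 pred=T actual=T -> ctr[2]=3
Ev 9: PC=2 idx=2 pred=T actual=N -> ctr[2]=2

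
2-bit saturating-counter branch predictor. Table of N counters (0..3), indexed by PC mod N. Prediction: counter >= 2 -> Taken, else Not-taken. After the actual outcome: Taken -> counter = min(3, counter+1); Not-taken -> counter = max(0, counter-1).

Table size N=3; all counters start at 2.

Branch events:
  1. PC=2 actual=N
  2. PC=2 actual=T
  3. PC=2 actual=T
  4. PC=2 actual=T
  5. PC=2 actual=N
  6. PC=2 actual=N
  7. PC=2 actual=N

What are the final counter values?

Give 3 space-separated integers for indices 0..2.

Ev 1: PC=2 idx=2 pred=T actual=N -> ctr[2]=1
Ev 2: PC=2 idx=2 pred=N actual=T -> ctr[2]=2
Ev 3: PC=2 idx=2 pred=T actual=T -> ctr[2]=3
Ev 4: PC=2 idx=2 pred=T actual=T -> ctr[2]=3
Ev 5: PC=2 idx=2 pred=T actual=N -> ctr[2]=2
Ev 6: PC=2 idx=2 pred=T actual=N -> ctr[2]=1
Ev 7: PC=2 idx=2 pred=N actual=N -> ctr[2]=0

Answer: 2 2 0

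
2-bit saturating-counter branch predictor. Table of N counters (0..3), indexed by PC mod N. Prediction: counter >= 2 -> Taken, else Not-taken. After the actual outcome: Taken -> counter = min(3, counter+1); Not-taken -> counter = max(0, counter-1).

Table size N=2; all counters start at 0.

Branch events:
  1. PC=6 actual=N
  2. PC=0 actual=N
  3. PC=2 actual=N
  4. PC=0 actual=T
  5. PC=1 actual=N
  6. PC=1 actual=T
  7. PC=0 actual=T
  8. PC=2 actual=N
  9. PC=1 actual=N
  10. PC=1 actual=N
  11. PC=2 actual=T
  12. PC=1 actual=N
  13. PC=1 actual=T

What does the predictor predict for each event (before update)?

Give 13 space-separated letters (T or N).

Answer: N N N N N N N T N N N N N

Derivation:
Ev 1: PC=6 idx=0 pred=N actual=N -> ctr[0]=0
Ev 2: PC=0 idx=0 pred=N actual=N -> ctr[0]=0
Ev 3: PC=2 idx=0 pred=N actual=N -> ctr[0]=0
Ev 4: PC=0 idx=0 pred=N actual=T -> ctr[0]=1
Ev 5: PC=1 idx=1 pred=N actual=N -> ctr[1]=0
Ev 6: PC=1 idx=1 pred=N actual=T -> ctr[1]=1
Ev 7: PC=0 idx=0 pred=N actual=T -> ctr[0]=2
Ev 8: PC=2 idx=0 pred=T actual=N -> ctr[0]=1
Ev 9: PC=1 idx=1 pred=N actual=N -> ctr[1]=0
Ev 10: PC=1 idx=1 pred=N actual=N -> ctr[1]=0
Ev 11: PC=2 idx=0 pred=N actual=T -> ctr[0]=2
Ev 12: PC=1 idx=1 pred=N actual=N -> ctr[1]=0
Ev 13: PC=1 idx=1 pred=N actual=T -> ctr[1]=1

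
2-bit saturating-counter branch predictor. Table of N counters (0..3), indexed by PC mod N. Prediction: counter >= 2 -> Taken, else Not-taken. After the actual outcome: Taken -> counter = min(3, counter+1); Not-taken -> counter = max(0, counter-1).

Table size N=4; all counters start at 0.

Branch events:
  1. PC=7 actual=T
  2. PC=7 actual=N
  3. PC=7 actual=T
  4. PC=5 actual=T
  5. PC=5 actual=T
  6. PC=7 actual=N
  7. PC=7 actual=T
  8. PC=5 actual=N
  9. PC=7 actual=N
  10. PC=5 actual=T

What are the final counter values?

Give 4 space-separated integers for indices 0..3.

Answer: 0 2 0 0

Derivation:
Ev 1: PC=7 idx=3 pred=N actual=T -> ctr[3]=1
Ev 2: PC=7 idx=3 pred=N actual=N -> ctr[3]=0
Ev 3: PC=7 idx=3 pred=N actual=T -> ctr[3]=1
Ev 4: PC=5 idx=1 pred=N actual=T -> ctr[1]=1
Ev 5: PC=5 idx=1 pred=N actual=T -> ctr[1]=2
Ev 6: PC=7 idx=3 pred=N actual=N -> ctr[3]=0
Ev 7: PC=7 idx=3 pred=N actual=T -> ctr[3]=1
Ev 8: PC=5 idx=1 pred=T actual=N -> ctr[1]=1
Ev 9: PC=7 idx=3 pred=N actual=N -> ctr[3]=0
Ev 10: PC=5 idx=1 pred=N actual=T -> ctr[1]=2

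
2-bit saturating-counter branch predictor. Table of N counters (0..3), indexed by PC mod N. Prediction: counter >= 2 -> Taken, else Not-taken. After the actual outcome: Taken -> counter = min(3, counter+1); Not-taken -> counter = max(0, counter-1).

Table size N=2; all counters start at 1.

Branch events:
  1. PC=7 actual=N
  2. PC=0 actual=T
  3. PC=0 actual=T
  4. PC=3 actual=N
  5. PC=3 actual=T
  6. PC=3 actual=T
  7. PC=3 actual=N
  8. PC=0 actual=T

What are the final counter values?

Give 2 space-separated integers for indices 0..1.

Answer: 3 1

Derivation:
Ev 1: PC=7 idx=1 pred=N actual=N -> ctr[1]=0
Ev 2: PC=0 idx=0 pred=N actual=T -> ctr[0]=2
Ev 3: PC=0 idx=0 pred=T actual=T -> ctr[0]=3
Ev 4: PC=3 idx=1 pred=N actual=N -> ctr[1]=0
Ev 5: PC=3 idx=1 pred=N actual=T -> ctr[1]=1
Ev 6: PC=3 idx=1 pred=N actual=T -> ctr[1]=2
Ev 7: PC=3 idx=1 pred=T actual=N -> ctr[1]=1
Ev 8: PC=0 idx=0 pred=T actual=T -> ctr[0]=3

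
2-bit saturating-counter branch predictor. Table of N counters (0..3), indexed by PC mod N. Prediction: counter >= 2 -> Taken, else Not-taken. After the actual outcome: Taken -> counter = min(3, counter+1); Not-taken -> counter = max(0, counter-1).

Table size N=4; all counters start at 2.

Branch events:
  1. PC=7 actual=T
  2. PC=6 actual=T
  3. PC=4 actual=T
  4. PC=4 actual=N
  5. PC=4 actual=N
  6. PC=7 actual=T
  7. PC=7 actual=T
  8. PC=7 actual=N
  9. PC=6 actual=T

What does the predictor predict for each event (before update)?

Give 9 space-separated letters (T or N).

Answer: T T T T T T T T T

Derivation:
Ev 1: PC=7 idx=3 pred=T actual=T -> ctr[3]=3
Ev 2: PC=6 idx=2 pred=T actual=T -> ctr[2]=3
Ev 3: PC=4 idx=0 pred=T actual=T -> ctr[0]=3
Ev 4: PC=4 idx=0 pred=T actual=N -> ctr[0]=2
Ev 5: PC=4 idx=0 pred=T actual=N -> ctr[0]=1
Ev 6: PC=7 idx=3 pred=T actual=T -> ctr[3]=3
Ev 7: PC=7 idx=3 pred=T actual=T -> ctr[3]=3
Ev 8: PC=7 idx=3 pred=T actual=N -> ctr[3]=2
Ev 9: PC=6 idx=2 pred=T actual=T -> ctr[2]=3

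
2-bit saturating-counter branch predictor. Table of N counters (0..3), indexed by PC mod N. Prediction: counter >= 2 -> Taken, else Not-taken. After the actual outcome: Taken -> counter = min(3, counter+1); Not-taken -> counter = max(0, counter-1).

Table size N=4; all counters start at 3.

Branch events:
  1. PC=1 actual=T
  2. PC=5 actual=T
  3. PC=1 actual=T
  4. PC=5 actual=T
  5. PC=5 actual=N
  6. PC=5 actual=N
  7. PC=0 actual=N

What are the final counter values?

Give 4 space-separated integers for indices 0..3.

Ev 1: PC=1 idx=1 pred=T actual=T -> ctr[1]=3
Ev 2: PC=5 idx=1 pred=T actual=T -> ctr[1]=3
Ev 3: PC=1 idx=1 pred=T actual=T -> ctr[1]=3
Ev 4: PC=5 idx=1 pred=T actual=T -> ctr[1]=3
Ev 5: PC=5 idx=1 pred=T actual=N -> ctr[1]=2
Ev 6: PC=5 idx=1 pred=T actual=N -> ctr[1]=1
Ev 7: PC=0 idx=0 pred=T actual=N -> ctr[0]=2

Answer: 2 1 3 3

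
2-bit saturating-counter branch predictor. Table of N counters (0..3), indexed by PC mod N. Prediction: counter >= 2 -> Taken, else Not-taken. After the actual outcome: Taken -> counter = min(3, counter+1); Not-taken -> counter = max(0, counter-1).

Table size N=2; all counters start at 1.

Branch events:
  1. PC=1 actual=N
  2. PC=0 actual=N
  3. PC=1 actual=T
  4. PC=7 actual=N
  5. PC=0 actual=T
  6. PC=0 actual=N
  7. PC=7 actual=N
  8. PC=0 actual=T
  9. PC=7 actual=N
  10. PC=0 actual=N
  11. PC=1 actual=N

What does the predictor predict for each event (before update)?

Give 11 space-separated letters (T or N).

Answer: N N N N N N N N N N N

Derivation:
Ev 1: PC=1 idx=1 pred=N actual=N -> ctr[1]=0
Ev 2: PC=0 idx=0 pred=N actual=N -> ctr[0]=0
Ev 3: PC=1 idx=1 pred=N actual=T -> ctr[1]=1
Ev 4: PC=7 idx=1 pred=N actual=N -> ctr[1]=0
Ev 5: PC=0 idx=0 pred=N actual=T -> ctr[0]=1
Ev 6: PC=0 idx=0 pred=N actual=N -> ctr[0]=0
Ev 7: PC=7 idx=1 pred=N actual=N -> ctr[1]=0
Ev 8: PC=0 idx=0 pred=N actual=T -> ctr[0]=1
Ev 9: PC=7 idx=1 pred=N actual=N -> ctr[1]=0
Ev 10: PC=0 idx=0 pred=N actual=N -> ctr[0]=0
Ev 11: PC=1 idx=1 pred=N actual=N -> ctr[1]=0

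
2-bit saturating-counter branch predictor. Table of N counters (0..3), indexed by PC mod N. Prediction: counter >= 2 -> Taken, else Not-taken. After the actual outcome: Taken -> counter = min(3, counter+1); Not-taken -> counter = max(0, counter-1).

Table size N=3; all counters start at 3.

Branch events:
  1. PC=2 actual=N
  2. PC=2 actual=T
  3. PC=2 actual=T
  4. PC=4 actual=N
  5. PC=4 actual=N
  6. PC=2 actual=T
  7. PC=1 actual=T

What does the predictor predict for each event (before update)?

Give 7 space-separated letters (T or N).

Answer: T T T T T T N

Derivation:
Ev 1: PC=2 idx=2 pred=T actual=N -> ctr[2]=2
Ev 2: PC=2 idx=2 pred=T actual=T -> ctr[2]=3
Ev 3: PC=2 idx=2 pred=T actual=T -> ctr[2]=3
Ev 4: PC=4 idx=1 pred=T actual=N -> ctr[1]=2
Ev 5: PC=4 idx=1 pred=T actual=N -> ctr[1]=1
Ev 6: PC=2 idx=2 pred=T actual=T -> ctr[2]=3
Ev 7: PC=1 idx=1 pred=N actual=T -> ctr[1]=2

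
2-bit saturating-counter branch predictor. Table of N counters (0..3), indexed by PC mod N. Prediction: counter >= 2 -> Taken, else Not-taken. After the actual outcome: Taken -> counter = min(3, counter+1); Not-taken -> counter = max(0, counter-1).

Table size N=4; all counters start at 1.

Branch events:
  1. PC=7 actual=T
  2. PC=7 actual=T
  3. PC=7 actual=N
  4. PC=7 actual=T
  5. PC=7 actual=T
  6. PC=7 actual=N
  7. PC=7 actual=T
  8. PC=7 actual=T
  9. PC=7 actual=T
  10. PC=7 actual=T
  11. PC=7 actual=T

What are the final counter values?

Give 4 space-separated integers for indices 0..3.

Ev 1: PC=7 idx=3 pred=N actual=T -> ctr[3]=2
Ev 2: PC=7 idx=3 pred=T actual=T -> ctr[3]=3
Ev 3: PC=7 idx=3 pred=T actual=N -> ctr[3]=2
Ev 4: PC=7 idx=3 pred=T actual=T -> ctr[3]=3
Ev 5: PC=7 idx=3 pred=T actual=T -> ctr[3]=3
Ev 6: PC=7 idx=3 pred=T actual=N -> ctr[3]=2
Ev 7: PC=7 idx=3 pred=T actual=T -> ctr[3]=3
Ev 8: PC=7 idx=3 pred=T actual=T -> ctr[3]=3
Ev 9: PC=7 idx=3 pred=T actual=T -> ctr[3]=3
Ev 10: PC=7 idx=3 pred=T actual=T -> ctr[3]=3
Ev 11: PC=7 idx=3 pred=T actual=T -> ctr[3]=3

Answer: 1 1 1 3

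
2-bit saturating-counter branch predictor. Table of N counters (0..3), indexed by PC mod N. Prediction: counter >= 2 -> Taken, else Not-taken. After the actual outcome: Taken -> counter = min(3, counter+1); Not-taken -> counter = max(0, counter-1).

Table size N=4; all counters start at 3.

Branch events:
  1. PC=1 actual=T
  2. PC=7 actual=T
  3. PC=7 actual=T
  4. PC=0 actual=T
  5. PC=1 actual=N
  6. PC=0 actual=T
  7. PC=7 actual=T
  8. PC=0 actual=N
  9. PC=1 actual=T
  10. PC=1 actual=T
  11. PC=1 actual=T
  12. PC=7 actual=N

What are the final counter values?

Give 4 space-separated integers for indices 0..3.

Answer: 2 3 3 2

Derivation:
Ev 1: PC=1 idx=1 pred=T actual=T -> ctr[1]=3
Ev 2: PC=7 idx=3 pred=T actual=T -> ctr[3]=3
Ev 3: PC=7 idx=3 pred=T actual=T -> ctr[3]=3
Ev 4: PC=0 idx=0 pred=T actual=T -> ctr[0]=3
Ev 5: PC=1 idx=1 pred=T actual=N -> ctr[1]=2
Ev 6: PC=0 idx=0 pred=T actual=T -> ctr[0]=3
Ev 7: PC=7 idx=3 pred=T actual=T -> ctr[3]=3
Ev 8: PC=0 idx=0 pred=T actual=N -> ctr[0]=2
Ev 9: PC=1 idx=1 pred=T actual=T -> ctr[1]=3
Ev 10: PC=1 idx=1 pred=T actual=T -> ctr[1]=3
Ev 11: PC=1 idx=1 pred=T actual=T -> ctr[1]=3
Ev 12: PC=7 idx=3 pred=T actual=N -> ctr[3]=2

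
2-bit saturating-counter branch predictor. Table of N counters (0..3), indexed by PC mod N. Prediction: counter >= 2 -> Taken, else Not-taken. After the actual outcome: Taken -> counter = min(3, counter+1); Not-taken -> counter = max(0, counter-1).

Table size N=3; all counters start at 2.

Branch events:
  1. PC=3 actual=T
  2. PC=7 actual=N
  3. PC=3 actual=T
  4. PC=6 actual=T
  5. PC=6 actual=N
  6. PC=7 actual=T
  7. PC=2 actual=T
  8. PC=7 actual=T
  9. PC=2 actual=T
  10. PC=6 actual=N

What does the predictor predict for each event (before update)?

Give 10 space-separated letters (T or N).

Ev 1: PC=3 idx=0 pred=T actual=T -> ctr[0]=3
Ev 2: PC=7 idx=1 pred=T actual=N -> ctr[1]=1
Ev 3: PC=3 idx=0 pred=T actual=T -> ctr[0]=3
Ev 4: PC=6 idx=0 pred=T actual=T -> ctr[0]=3
Ev 5: PC=6 idx=0 pred=T actual=N -> ctr[0]=2
Ev 6: PC=7 idx=1 pred=N actual=T -> ctr[1]=2
Ev 7: PC=2 idx=2 pred=T actual=T -> ctr[2]=3
Ev 8: PC=7 idx=1 pred=T actual=T -> ctr[1]=3
Ev 9: PC=2 idx=2 pred=T actual=T -> ctr[2]=3
Ev 10: PC=6 idx=0 pred=T actual=N -> ctr[0]=1

Answer: T T T T T N T T T T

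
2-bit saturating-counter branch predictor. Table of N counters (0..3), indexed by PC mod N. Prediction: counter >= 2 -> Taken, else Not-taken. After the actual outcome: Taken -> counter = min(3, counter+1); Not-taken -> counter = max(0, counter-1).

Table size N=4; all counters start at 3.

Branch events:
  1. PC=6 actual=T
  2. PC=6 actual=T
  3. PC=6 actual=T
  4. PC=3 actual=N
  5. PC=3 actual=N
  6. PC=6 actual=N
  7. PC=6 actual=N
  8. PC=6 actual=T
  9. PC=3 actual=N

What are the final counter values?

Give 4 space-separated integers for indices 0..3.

Ev 1: PC=6 idx=2 pred=T actual=T -> ctr[2]=3
Ev 2: PC=6 idx=2 pred=T actual=T -> ctr[2]=3
Ev 3: PC=6 idx=2 pred=T actual=T -> ctr[2]=3
Ev 4: PC=3 idx=3 pred=T actual=N -> ctr[3]=2
Ev 5: PC=3 idx=3 pred=T actual=N -> ctr[3]=1
Ev 6: PC=6 idx=2 pred=T actual=N -> ctr[2]=2
Ev 7: PC=6 idx=2 pred=T actual=N -> ctr[2]=1
Ev 8: PC=6 idx=2 pred=N actual=T -> ctr[2]=2
Ev 9: PC=3 idx=3 pred=N actual=N -> ctr[3]=0

Answer: 3 3 2 0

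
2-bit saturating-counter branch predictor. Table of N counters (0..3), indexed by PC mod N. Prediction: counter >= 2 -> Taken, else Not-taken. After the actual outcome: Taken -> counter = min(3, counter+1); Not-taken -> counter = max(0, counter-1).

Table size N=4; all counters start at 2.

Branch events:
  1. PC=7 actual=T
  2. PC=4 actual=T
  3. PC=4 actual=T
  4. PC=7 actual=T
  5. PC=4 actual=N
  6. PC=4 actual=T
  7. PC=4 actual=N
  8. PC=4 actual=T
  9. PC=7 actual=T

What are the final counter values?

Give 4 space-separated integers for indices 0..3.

Ev 1: PC=7 idx=3 pred=T actual=T -> ctr[3]=3
Ev 2: PC=4 idx=0 pred=T actual=T -> ctr[0]=3
Ev 3: PC=4 idx=0 pred=T actual=T -> ctr[0]=3
Ev 4: PC=7 idx=3 pred=T actual=T -> ctr[3]=3
Ev 5: PC=4 idx=0 pred=T actual=N -> ctr[0]=2
Ev 6: PC=4 idx=0 pred=T actual=T -> ctr[0]=3
Ev 7: PC=4 idx=0 pred=T actual=N -> ctr[0]=2
Ev 8: PC=4 idx=0 pred=T actual=T -> ctr[0]=3
Ev 9: PC=7 idx=3 pred=T actual=T -> ctr[3]=3

Answer: 3 2 2 3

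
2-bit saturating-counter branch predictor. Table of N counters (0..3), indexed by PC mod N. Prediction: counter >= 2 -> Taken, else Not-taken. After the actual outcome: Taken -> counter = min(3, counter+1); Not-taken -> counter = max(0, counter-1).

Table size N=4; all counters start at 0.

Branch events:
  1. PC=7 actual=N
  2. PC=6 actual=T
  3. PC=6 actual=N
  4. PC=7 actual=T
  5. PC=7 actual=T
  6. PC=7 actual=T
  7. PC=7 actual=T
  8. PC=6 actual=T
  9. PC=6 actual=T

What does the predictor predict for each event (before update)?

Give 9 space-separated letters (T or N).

Ev 1: PC=7 idx=3 pred=N actual=N -> ctr[3]=0
Ev 2: PC=6 idx=2 pred=N actual=T -> ctr[2]=1
Ev 3: PC=6 idx=2 pred=N actual=N -> ctr[2]=0
Ev 4: PC=7 idx=3 pred=N actual=T -> ctr[3]=1
Ev 5: PC=7 idx=3 pred=N actual=T -> ctr[3]=2
Ev 6: PC=7 idx=3 pred=T actual=T -> ctr[3]=3
Ev 7: PC=7 idx=3 pred=T actual=T -> ctr[3]=3
Ev 8: PC=6 idx=2 pred=N actual=T -> ctr[2]=1
Ev 9: PC=6 idx=2 pred=N actual=T -> ctr[2]=2

Answer: N N N N N T T N N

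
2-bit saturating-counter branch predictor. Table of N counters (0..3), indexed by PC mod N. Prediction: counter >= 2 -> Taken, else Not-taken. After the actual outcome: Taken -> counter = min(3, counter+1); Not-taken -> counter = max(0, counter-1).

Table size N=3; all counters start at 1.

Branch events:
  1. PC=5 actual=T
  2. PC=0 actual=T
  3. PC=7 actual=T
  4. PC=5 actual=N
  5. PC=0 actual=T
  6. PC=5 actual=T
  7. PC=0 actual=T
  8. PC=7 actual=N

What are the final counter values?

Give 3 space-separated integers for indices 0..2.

Ev 1: PC=5 idx=2 pred=N actual=T -> ctr[2]=2
Ev 2: PC=0 idx=0 pred=N actual=T -> ctr[0]=2
Ev 3: PC=7 idx=1 pred=N actual=T -> ctr[1]=2
Ev 4: PC=5 idx=2 pred=T actual=N -> ctr[2]=1
Ev 5: PC=0 idx=0 pred=T actual=T -> ctr[0]=3
Ev 6: PC=5 idx=2 pred=N actual=T -> ctr[2]=2
Ev 7: PC=0 idx=0 pred=T actual=T -> ctr[0]=3
Ev 8: PC=7 idx=1 pred=T actual=N -> ctr[1]=1

Answer: 3 1 2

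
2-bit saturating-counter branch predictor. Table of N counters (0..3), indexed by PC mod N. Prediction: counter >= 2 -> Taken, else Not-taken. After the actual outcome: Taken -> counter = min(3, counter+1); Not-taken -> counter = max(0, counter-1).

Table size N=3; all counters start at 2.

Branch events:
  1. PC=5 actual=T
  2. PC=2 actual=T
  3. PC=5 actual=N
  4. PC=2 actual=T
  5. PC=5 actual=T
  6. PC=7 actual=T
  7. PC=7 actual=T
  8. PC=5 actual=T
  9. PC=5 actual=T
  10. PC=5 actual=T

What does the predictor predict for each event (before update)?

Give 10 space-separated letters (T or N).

Answer: T T T T T T T T T T

Derivation:
Ev 1: PC=5 idx=2 pred=T actual=T -> ctr[2]=3
Ev 2: PC=2 idx=2 pred=T actual=T -> ctr[2]=3
Ev 3: PC=5 idx=2 pred=T actual=N -> ctr[2]=2
Ev 4: PC=2 idx=2 pred=T actual=T -> ctr[2]=3
Ev 5: PC=5 idx=2 pred=T actual=T -> ctr[2]=3
Ev 6: PC=7 idx=1 pred=T actual=T -> ctr[1]=3
Ev 7: PC=7 idx=1 pred=T actual=T -> ctr[1]=3
Ev 8: PC=5 idx=2 pred=T actual=T -> ctr[2]=3
Ev 9: PC=5 idx=2 pred=T actual=T -> ctr[2]=3
Ev 10: PC=5 idx=2 pred=T actual=T -> ctr[2]=3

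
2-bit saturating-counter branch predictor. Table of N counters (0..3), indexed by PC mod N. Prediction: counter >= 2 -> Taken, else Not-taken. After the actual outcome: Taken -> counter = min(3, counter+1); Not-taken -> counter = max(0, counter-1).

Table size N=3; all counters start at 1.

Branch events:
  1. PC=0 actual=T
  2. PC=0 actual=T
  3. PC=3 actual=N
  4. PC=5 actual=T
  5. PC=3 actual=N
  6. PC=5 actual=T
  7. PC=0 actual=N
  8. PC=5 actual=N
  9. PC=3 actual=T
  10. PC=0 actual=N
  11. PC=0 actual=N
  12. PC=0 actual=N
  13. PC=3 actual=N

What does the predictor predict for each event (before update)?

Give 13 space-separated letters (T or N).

Ev 1: PC=0 idx=0 pred=N actual=T -> ctr[0]=2
Ev 2: PC=0 idx=0 pred=T actual=T -> ctr[0]=3
Ev 3: PC=3 idx=0 pred=T actual=N -> ctr[0]=2
Ev 4: PC=5 idx=2 pred=N actual=T -> ctr[2]=2
Ev 5: PC=3 idx=0 pred=T actual=N -> ctr[0]=1
Ev 6: PC=5 idx=2 pred=T actual=T -> ctr[2]=3
Ev 7: PC=0 idx=0 pred=N actual=N -> ctr[0]=0
Ev 8: PC=5 idx=2 pred=T actual=N -> ctr[2]=2
Ev 9: PC=3 idx=0 pred=N actual=T -> ctr[0]=1
Ev 10: PC=0 idx=0 pred=N actual=N -> ctr[0]=0
Ev 11: PC=0 idx=0 pred=N actual=N -> ctr[0]=0
Ev 12: PC=0 idx=0 pred=N actual=N -> ctr[0]=0
Ev 13: PC=3 idx=0 pred=N actual=N -> ctr[0]=0

Answer: N T T N T T N T N N N N N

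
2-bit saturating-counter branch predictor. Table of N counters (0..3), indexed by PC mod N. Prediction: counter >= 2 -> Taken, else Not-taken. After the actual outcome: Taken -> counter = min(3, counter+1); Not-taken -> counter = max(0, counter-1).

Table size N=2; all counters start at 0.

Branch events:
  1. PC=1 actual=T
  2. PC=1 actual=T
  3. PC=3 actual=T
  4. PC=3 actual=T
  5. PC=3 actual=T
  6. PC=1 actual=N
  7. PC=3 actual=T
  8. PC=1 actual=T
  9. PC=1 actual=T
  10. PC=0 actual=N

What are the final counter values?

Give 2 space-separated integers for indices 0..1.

Ev 1: PC=1 idx=1 pred=N actual=T -> ctr[1]=1
Ev 2: PC=1 idx=1 pred=N actual=T -> ctr[1]=2
Ev 3: PC=3 idx=1 pred=T actual=T -> ctr[1]=3
Ev 4: PC=3 idx=1 pred=T actual=T -> ctr[1]=3
Ev 5: PC=3 idx=1 pred=T actual=T -> ctr[1]=3
Ev 6: PC=1 idx=1 pred=T actual=N -> ctr[1]=2
Ev 7: PC=3 idx=1 pred=T actual=T -> ctr[1]=3
Ev 8: PC=1 idx=1 pred=T actual=T -> ctr[1]=3
Ev 9: PC=1 idx=1 pred=T actual=T -> ctr[1]=3
Ev 10: PC=0 idx=0 pred=N actual=N -> ctr[0]=0

Answer: 0 3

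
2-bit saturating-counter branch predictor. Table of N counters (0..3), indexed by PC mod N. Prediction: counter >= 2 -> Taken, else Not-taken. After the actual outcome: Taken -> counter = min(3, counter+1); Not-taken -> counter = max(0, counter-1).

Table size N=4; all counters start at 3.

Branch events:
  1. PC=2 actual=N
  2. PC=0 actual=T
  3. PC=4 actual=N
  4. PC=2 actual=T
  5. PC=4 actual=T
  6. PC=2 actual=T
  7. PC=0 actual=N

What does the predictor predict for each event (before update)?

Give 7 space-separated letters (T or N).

Ev 1: PC=2 idx=2 pred=T actual=N -> ctr[2]=2
Ev 2: PC=0 idx=0 pred=T actual=T -> ctr[0]=3
Ev 3: PC=4 idx=0 pred=T actual=N -> ctr[0]=2
Ev 4: PC=2 idx=2 pred=T actual=T -> ctr[2]=3
Ev 5: PC=4 idx=0 pred=T actual=T -> ctr[0]=3
Ev 6: PC=2 idx=2 pred=T actual=T -> ctr[2]=3
Ev 7: PC=0 idx=0 pred=T actual=N -> ctr[0]=2

Answer: T T T T T T T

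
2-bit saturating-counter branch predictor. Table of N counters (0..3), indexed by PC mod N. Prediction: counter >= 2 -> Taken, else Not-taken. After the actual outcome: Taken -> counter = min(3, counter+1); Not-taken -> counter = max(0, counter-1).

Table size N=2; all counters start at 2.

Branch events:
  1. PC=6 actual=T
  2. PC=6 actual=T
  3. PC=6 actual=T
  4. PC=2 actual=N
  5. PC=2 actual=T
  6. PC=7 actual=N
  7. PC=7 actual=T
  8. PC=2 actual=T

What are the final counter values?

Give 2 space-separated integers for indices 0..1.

Ev 1: PC=6 idx=0 pred=T actual=T -> ctr[0]=3
Ev 2: PC=6 idx=0 pred=T actual=T -> ctr[0]=3
Ev 3: PC=6 idx=0 pred=T actual=T -> ctr[0]=3
Ev 4: PC=2 idx=0 pred=T actual=N -> ctr[0]=2
Ev 5: PC=2 idx=0 pred=T actual=T -> ctr[0]=3
Ev 6: PC=7 idx=1 pred=T actual=N -> ctr[1]=1
Ev 7: PC=7 idx=1 pred=N actual=T -> ctr[1]=2
Ev 8: PC=2 idx=0 pred=T actual=T -> ctr[0]=3

Answer: 3 2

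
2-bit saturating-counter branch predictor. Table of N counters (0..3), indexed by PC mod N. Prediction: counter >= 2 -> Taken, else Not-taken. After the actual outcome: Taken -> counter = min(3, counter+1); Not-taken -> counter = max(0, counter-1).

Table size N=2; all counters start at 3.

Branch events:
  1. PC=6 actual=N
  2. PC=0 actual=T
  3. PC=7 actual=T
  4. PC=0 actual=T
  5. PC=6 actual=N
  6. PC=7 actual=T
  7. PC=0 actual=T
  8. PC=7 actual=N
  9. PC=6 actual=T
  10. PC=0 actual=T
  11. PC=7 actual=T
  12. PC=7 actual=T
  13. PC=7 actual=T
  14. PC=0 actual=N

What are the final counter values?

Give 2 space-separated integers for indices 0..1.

Answer: 2 3

Derivation:
Ev 1: PC=6 idx=0 pred=T actual=N -> ctr[0]=2
Ev 2: PC=0 idx=0 pred=T actual=T -> ctr[0]=3
Ev 3: PC=7 idx=1 pred=T actual=T -> ctr[1]=3
Ev 4: PC=0 idx=0 pred=T actual=T -> ctr[0]=3
Ev 5: PC=6 idx=0 pred=T actual=N -> ctr[0]=2
Ev 6: PC=7 idx=1 pred=T actual=T -> ctr[1]=3
Ev 7: PC=0 idx=0 pred=T actual=T -> ctr[0]=3
Ev 8: PC=7 idx=1 pred=T actual=N -> ctr[1]=2
Ev 9: PC=6 idx=0 pred=T actual=T -> ctr[0]=3
Ev 10: PC=0 idx=0 pred=T actual=T -> ctr[0]=3
Ev 11: PC=7 idx=1 pred=T actual=T -> ctr[1]=3
Ev 12: PC=7 idx=1 pred=T actual=T -> ctr[1]=3
Ev 13: PC=7 idx=1 pred=T actual=T -> ctr[1]=3
Ev 14: PC=0 idx=0 pred=T actual=N -> ctr[0]=2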